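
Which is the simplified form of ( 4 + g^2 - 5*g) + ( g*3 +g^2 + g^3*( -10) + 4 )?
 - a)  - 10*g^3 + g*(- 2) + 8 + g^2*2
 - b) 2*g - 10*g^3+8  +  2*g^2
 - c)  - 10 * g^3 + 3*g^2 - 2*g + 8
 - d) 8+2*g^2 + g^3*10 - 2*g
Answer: a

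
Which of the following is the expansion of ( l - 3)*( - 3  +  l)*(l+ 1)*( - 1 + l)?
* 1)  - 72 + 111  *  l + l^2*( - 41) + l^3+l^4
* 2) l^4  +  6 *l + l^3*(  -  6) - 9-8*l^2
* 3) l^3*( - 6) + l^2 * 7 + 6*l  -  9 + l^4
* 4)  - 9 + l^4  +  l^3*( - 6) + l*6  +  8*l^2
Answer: 4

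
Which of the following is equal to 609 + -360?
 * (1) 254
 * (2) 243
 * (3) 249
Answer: 3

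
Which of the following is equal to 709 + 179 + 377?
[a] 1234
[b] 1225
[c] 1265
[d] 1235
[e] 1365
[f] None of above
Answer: c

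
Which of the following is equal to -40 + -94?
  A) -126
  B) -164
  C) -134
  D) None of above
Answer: C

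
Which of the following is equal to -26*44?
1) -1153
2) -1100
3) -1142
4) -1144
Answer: 4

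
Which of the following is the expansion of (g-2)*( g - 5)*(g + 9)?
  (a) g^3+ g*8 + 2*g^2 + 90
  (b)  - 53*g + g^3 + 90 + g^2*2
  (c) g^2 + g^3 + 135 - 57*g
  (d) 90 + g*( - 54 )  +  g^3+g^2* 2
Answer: b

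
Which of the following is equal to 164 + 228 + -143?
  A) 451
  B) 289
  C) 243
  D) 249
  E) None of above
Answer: D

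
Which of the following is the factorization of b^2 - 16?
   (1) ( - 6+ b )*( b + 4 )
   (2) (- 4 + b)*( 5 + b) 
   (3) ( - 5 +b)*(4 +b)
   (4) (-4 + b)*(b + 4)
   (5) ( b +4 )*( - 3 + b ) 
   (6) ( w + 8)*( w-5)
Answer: 4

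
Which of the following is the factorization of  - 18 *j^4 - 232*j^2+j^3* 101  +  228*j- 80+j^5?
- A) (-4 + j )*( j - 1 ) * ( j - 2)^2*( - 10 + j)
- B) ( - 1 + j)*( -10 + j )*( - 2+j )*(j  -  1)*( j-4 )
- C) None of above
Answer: B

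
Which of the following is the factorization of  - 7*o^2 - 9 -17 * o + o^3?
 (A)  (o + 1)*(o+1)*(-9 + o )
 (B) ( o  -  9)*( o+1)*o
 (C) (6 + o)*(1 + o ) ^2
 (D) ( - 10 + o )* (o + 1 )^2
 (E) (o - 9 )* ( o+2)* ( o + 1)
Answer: A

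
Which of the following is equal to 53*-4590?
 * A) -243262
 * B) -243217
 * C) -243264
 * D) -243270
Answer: D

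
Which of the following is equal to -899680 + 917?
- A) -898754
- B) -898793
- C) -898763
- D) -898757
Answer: C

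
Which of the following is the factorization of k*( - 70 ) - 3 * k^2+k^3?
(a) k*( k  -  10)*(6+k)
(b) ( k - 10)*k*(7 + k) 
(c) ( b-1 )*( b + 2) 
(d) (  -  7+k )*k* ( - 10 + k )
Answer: b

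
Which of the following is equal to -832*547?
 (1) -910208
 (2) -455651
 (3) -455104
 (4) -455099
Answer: 3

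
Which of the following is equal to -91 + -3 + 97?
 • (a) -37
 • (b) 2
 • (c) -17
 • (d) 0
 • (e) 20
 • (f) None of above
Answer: f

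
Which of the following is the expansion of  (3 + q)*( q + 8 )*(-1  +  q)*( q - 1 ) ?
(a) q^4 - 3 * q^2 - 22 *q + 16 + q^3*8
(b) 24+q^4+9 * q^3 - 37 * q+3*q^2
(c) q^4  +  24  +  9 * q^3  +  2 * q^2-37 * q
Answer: b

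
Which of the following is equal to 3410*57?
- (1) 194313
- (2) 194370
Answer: 2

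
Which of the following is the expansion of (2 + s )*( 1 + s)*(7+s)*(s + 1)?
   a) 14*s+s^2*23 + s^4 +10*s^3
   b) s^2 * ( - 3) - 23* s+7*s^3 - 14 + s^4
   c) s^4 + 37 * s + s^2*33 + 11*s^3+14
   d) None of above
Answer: c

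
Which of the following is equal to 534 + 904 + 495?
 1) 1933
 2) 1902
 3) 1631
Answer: 1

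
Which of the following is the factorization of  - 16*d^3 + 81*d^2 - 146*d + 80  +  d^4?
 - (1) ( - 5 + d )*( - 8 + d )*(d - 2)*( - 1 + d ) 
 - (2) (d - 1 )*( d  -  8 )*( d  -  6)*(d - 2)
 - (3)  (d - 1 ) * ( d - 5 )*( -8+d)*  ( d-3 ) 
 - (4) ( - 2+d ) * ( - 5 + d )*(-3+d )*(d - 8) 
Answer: 1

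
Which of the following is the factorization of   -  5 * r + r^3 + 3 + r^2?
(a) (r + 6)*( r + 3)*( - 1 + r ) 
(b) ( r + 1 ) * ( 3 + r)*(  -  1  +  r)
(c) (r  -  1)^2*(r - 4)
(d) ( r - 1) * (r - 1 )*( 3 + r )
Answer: d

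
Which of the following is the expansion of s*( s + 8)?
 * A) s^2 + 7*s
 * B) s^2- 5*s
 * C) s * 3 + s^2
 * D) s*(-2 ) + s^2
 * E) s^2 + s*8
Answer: E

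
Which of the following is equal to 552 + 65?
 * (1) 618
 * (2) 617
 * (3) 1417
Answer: 2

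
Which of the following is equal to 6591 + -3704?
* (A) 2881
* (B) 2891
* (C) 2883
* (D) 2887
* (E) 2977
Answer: D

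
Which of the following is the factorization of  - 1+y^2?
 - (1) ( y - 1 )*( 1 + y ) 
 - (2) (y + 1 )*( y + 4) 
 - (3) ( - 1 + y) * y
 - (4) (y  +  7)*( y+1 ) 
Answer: 1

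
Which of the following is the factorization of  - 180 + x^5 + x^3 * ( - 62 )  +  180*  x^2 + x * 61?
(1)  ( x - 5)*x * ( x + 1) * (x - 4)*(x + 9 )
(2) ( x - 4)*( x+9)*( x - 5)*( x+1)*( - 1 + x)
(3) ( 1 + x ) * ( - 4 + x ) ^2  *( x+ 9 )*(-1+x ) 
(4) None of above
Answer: 2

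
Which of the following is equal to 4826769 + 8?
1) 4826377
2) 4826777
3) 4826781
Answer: 2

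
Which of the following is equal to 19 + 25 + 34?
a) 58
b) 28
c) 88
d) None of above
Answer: d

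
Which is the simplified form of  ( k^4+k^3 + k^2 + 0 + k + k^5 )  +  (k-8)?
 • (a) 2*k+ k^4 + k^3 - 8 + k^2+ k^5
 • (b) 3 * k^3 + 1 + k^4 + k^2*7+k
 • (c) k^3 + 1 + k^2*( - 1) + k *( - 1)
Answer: a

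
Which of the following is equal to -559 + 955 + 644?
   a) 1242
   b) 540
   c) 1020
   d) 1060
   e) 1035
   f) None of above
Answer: f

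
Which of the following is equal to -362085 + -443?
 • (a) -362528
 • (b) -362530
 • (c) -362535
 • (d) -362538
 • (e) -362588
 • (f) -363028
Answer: a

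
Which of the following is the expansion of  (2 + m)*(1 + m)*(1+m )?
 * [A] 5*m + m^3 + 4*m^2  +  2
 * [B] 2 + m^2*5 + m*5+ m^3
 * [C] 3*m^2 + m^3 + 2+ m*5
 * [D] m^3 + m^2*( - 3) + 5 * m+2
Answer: A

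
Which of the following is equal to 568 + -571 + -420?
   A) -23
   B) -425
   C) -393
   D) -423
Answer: D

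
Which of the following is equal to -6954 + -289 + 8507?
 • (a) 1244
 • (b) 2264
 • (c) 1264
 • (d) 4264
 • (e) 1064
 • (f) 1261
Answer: c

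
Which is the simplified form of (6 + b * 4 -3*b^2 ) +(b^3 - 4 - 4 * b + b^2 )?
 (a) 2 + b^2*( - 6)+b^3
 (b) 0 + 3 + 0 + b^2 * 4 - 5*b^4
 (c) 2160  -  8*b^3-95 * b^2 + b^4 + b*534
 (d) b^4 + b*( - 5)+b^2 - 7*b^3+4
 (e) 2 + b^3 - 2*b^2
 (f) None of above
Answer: e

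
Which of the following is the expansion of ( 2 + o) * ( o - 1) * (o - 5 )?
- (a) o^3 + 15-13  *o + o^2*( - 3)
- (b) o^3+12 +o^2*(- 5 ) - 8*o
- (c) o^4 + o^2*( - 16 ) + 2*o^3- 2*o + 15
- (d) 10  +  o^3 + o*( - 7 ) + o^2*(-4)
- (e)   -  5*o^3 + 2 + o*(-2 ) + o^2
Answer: d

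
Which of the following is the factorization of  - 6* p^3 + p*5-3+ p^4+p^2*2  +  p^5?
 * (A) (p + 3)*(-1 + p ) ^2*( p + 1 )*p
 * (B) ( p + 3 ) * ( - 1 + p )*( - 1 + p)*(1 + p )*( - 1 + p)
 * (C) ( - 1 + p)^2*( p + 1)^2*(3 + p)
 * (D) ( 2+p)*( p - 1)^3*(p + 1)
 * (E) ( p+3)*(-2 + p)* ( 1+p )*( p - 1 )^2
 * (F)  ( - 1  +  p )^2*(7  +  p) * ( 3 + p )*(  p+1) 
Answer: B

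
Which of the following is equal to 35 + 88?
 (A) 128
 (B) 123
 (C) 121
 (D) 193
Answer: B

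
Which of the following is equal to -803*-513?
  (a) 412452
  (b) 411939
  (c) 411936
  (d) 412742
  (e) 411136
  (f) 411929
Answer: b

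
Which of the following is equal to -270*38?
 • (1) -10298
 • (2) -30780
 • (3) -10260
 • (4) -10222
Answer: 3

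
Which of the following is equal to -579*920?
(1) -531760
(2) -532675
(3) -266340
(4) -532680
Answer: 4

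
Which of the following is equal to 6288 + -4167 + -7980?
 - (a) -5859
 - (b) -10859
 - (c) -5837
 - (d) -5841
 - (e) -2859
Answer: a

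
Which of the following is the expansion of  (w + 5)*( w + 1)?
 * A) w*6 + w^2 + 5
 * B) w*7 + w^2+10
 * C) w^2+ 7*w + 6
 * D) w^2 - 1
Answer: A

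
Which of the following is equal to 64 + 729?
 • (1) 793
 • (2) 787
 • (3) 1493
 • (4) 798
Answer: 1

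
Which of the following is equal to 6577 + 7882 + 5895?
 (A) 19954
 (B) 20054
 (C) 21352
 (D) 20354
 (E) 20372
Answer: D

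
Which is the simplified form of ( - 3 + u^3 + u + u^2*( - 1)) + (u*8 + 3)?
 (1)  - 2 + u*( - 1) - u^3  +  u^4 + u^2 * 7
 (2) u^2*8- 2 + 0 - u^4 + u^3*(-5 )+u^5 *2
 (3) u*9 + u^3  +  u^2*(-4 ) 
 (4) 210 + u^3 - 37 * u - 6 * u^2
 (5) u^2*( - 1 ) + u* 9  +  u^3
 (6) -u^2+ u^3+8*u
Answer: 5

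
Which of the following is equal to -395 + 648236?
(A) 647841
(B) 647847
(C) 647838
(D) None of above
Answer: A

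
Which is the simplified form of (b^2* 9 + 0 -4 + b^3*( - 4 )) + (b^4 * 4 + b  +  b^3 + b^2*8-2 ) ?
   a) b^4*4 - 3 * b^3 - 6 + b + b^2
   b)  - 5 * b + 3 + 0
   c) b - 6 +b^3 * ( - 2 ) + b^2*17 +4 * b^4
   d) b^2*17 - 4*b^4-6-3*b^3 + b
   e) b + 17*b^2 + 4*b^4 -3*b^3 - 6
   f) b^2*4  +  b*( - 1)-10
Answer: e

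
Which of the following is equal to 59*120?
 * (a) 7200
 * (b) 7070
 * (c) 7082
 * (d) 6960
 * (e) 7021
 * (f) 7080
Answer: f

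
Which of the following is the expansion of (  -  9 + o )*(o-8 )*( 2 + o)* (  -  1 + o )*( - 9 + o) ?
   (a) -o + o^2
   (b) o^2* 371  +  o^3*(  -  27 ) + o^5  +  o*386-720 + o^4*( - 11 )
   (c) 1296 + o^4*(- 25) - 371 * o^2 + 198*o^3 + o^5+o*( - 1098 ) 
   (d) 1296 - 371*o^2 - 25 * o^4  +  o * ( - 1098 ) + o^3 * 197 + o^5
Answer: d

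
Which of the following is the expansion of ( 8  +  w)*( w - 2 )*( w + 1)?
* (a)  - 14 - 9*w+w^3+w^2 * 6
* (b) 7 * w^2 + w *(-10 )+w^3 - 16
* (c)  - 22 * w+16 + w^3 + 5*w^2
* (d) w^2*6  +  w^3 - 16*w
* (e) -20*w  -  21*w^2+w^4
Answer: b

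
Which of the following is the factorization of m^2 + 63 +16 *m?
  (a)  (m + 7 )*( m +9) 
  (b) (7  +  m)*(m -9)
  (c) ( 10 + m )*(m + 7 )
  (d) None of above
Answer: a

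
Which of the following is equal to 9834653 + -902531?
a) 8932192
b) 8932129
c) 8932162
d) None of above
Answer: d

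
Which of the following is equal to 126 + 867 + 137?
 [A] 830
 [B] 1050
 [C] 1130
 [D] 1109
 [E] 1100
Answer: C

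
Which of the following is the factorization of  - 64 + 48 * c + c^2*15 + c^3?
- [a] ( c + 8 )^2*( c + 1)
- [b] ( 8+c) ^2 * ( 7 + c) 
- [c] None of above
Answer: c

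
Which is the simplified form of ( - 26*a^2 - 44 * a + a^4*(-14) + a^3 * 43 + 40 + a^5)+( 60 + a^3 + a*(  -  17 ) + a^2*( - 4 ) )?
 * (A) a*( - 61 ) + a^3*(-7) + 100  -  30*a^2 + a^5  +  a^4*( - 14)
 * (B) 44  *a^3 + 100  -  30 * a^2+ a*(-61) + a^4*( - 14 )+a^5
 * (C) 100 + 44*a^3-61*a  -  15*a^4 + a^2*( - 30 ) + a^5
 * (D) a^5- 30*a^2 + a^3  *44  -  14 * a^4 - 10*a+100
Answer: B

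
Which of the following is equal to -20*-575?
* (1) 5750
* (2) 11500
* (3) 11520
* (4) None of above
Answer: 2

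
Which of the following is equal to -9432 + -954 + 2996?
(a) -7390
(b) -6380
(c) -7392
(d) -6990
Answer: a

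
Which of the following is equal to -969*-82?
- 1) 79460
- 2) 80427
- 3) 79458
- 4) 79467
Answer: 3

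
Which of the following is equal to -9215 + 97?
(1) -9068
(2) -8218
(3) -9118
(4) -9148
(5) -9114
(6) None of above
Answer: 3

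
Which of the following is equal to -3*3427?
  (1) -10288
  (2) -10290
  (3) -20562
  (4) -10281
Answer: 4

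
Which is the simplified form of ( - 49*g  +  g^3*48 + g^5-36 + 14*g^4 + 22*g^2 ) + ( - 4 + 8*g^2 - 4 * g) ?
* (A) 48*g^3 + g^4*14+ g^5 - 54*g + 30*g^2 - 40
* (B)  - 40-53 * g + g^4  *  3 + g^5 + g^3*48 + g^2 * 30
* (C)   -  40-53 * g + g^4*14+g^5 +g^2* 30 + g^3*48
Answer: C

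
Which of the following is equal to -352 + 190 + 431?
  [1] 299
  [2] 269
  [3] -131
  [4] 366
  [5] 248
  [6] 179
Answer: 2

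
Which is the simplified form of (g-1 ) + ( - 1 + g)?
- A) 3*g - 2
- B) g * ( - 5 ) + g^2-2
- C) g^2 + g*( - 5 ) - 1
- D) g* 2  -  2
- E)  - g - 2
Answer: D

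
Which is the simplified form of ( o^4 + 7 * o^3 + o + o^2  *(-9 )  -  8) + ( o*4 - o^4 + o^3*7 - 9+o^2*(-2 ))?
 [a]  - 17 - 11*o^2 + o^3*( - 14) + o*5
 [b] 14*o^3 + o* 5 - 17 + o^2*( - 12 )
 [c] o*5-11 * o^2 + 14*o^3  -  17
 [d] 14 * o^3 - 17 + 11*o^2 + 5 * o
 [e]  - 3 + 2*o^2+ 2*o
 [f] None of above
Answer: c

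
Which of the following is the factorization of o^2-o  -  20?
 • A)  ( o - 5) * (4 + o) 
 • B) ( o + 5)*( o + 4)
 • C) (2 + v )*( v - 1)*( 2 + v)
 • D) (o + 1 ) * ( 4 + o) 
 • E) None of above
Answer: A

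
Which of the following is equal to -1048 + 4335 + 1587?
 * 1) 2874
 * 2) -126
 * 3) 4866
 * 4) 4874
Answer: 4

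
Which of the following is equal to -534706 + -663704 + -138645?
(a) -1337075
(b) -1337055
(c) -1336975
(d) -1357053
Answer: b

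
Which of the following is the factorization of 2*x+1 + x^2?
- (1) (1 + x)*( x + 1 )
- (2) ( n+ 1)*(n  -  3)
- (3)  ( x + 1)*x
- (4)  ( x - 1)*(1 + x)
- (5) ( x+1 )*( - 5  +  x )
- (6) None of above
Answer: 1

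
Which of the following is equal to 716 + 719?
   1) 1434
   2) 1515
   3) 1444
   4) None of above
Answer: 4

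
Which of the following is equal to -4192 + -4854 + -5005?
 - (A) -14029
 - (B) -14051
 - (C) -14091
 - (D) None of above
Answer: B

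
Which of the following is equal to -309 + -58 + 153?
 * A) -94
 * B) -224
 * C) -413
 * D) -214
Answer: D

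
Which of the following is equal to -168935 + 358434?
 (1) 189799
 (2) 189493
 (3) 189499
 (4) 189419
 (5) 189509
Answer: 3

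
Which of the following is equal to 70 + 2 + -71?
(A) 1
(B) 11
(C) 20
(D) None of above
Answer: A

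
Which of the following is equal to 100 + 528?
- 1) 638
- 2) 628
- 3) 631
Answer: 2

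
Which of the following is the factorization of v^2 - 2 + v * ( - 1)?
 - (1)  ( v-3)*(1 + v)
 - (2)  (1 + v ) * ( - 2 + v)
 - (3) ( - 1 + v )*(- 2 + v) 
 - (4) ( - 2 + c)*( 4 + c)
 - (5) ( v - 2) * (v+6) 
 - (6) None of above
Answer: 2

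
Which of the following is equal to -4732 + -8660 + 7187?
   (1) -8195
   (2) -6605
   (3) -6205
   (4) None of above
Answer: 3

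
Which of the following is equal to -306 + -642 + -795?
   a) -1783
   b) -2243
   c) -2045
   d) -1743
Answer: d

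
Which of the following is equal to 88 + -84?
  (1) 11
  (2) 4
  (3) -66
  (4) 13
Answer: 2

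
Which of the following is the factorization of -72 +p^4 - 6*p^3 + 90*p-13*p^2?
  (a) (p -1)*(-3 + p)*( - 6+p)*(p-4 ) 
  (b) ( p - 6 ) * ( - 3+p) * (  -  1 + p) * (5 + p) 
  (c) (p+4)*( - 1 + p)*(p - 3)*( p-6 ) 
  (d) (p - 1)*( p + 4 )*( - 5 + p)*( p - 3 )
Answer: c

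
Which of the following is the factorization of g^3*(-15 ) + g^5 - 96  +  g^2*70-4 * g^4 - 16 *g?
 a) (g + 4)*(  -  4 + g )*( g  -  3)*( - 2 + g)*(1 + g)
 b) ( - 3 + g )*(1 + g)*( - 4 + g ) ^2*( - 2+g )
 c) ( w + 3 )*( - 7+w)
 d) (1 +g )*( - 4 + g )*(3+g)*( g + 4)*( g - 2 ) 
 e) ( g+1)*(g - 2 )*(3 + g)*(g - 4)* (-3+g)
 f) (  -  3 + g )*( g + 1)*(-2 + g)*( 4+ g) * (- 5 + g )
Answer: a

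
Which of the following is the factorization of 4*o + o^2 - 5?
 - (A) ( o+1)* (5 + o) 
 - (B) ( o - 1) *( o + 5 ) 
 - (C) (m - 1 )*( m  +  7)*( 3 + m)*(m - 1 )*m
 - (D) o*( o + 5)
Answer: B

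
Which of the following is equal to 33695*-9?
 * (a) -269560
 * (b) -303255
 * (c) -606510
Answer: b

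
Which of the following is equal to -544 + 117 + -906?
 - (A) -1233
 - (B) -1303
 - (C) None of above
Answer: C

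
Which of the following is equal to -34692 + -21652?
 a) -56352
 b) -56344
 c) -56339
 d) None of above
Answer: b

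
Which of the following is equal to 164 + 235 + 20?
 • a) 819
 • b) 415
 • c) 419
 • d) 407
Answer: c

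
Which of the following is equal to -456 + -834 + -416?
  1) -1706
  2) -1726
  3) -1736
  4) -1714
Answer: 1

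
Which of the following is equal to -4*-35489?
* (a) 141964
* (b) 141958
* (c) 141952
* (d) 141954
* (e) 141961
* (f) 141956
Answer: f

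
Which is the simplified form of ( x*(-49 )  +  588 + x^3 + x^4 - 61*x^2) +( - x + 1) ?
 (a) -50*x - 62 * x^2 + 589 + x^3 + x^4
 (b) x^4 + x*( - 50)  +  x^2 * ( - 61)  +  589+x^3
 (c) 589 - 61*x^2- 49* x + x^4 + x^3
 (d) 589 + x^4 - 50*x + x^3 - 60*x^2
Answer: b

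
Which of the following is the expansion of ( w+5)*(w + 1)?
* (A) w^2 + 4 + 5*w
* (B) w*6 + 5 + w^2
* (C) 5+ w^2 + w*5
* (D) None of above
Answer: B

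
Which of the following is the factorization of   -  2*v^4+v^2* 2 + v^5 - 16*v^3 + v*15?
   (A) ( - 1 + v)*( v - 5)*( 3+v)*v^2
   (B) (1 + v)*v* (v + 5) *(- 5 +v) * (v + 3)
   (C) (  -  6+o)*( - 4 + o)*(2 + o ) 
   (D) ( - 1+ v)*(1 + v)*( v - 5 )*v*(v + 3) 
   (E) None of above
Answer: D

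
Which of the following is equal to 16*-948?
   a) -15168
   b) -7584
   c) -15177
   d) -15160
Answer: a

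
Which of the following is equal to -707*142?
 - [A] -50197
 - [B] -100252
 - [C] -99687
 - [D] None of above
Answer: D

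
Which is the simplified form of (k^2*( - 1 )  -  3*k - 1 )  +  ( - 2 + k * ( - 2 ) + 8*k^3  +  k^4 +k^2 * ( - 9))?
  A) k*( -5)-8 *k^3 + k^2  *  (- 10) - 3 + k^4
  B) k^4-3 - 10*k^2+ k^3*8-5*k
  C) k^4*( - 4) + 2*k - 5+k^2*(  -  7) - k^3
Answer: B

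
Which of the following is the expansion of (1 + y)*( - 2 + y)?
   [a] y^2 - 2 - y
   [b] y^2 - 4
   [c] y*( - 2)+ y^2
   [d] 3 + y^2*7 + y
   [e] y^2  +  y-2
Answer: a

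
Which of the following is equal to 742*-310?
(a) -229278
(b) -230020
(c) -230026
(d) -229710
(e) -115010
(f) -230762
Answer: b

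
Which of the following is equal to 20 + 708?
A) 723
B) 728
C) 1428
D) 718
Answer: B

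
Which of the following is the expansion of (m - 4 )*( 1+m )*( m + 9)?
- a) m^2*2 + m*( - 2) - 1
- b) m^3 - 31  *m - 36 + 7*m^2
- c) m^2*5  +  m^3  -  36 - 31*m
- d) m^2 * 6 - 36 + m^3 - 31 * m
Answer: d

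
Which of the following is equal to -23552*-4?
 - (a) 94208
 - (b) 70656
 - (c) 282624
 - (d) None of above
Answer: a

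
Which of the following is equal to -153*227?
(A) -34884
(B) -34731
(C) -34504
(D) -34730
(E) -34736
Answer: B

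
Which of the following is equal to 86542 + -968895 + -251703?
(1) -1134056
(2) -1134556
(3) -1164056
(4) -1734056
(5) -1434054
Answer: 1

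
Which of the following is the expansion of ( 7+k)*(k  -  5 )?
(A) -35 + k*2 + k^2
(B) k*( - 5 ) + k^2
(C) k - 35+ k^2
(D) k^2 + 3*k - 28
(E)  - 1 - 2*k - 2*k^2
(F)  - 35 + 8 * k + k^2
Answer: A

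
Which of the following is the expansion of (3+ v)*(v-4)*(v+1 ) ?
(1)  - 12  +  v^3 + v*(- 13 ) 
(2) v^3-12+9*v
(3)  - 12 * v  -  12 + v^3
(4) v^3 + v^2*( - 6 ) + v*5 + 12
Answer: 1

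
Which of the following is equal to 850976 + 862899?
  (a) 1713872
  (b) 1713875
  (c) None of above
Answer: b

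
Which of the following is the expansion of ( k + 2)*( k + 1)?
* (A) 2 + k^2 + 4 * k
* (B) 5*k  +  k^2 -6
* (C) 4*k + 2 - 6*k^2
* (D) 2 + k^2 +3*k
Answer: D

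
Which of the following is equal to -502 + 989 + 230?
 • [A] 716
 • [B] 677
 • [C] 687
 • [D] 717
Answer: D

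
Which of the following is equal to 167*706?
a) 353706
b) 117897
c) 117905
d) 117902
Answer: d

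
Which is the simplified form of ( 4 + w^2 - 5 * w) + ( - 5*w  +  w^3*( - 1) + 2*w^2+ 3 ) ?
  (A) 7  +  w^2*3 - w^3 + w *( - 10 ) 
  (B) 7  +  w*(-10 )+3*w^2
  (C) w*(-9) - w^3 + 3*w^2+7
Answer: A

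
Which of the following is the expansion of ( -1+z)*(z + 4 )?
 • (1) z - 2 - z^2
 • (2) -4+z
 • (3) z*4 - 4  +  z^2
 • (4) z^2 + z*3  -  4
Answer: 4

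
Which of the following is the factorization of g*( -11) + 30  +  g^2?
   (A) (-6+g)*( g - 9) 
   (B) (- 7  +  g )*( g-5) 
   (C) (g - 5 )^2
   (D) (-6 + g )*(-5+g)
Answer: D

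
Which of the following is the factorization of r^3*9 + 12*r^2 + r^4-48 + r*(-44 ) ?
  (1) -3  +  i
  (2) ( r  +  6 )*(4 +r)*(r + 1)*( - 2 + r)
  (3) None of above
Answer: 2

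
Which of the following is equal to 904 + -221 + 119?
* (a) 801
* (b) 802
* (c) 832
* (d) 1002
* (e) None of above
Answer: b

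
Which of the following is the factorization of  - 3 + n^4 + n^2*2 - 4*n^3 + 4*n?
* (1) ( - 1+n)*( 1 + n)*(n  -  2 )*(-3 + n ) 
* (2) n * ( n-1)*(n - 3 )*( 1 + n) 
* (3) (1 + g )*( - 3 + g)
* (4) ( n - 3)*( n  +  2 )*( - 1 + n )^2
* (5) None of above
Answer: 5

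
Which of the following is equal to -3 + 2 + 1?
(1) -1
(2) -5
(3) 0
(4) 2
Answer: 3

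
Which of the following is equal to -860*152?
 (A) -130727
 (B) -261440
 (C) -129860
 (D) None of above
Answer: D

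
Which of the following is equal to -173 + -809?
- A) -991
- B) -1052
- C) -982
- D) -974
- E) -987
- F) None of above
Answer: C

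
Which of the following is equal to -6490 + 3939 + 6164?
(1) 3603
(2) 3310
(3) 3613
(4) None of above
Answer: 3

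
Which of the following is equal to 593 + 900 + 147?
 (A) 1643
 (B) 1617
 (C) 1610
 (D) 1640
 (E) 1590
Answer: D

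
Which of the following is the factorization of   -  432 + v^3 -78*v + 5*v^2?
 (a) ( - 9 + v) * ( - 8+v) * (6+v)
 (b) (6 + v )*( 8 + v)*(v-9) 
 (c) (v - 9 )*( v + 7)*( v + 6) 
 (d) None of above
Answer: b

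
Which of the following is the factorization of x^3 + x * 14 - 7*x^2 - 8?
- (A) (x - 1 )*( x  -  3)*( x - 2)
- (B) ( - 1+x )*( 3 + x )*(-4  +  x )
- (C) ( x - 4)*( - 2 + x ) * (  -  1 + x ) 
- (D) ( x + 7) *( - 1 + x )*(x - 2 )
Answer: C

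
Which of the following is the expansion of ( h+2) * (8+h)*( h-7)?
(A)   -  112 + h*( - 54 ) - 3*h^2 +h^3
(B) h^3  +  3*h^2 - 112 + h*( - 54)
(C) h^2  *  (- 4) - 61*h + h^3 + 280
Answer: B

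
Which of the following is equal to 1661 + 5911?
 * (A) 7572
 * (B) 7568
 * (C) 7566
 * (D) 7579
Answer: A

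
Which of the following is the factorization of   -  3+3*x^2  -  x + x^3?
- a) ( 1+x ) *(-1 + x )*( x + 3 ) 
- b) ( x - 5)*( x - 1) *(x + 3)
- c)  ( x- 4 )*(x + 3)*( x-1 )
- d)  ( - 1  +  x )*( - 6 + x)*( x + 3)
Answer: a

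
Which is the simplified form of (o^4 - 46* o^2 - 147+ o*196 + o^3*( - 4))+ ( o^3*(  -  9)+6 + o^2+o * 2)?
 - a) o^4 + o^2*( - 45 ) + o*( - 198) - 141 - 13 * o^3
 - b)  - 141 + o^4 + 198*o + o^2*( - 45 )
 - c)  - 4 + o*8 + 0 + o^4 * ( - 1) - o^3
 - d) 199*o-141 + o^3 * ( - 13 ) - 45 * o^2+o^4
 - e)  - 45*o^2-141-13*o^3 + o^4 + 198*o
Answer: e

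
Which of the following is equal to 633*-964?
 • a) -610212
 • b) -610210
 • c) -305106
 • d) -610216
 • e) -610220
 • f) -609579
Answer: a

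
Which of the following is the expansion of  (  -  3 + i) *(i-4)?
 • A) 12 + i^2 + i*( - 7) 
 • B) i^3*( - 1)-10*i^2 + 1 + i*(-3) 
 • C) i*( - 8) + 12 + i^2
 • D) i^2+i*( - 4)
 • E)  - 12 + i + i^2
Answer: A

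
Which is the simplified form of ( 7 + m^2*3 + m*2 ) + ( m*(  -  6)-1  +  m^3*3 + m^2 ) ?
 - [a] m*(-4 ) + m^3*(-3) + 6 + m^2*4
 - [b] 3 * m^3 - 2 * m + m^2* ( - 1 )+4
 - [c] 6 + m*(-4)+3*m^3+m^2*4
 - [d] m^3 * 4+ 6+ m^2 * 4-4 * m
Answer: c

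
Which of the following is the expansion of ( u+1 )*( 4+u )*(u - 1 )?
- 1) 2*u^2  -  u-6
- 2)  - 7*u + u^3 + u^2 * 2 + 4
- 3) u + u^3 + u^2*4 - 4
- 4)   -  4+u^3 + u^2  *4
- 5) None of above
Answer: 5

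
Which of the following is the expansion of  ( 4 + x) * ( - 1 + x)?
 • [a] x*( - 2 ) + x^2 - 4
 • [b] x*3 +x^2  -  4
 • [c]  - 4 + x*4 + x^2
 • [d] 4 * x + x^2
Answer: b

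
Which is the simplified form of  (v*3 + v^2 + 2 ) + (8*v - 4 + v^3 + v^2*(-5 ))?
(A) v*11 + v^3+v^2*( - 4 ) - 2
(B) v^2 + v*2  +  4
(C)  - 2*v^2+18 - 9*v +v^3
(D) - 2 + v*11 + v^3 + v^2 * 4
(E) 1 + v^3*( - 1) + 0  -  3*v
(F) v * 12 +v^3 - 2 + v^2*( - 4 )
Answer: A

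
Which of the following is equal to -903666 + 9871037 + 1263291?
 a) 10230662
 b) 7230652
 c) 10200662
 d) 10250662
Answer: a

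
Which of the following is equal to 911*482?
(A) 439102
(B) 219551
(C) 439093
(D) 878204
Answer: A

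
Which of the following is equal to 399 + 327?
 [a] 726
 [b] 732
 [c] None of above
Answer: a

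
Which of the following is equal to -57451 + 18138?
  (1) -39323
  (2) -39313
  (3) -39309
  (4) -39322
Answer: 2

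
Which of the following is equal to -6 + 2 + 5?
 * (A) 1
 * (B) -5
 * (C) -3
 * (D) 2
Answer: A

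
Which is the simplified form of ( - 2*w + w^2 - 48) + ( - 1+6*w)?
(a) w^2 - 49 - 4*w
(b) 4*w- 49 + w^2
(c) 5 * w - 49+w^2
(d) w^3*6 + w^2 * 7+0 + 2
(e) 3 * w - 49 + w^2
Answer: b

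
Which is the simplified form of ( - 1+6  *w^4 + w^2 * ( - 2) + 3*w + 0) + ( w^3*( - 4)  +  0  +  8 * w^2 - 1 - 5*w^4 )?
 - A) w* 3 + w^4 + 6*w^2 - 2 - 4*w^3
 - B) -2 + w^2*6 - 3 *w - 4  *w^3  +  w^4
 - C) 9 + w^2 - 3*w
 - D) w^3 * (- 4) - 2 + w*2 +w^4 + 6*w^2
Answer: A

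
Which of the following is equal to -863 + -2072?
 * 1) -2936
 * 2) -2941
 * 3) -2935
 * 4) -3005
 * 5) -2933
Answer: 3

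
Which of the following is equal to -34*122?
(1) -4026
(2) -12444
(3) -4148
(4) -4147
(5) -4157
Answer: 3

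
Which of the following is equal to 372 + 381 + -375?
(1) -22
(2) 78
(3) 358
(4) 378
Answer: 4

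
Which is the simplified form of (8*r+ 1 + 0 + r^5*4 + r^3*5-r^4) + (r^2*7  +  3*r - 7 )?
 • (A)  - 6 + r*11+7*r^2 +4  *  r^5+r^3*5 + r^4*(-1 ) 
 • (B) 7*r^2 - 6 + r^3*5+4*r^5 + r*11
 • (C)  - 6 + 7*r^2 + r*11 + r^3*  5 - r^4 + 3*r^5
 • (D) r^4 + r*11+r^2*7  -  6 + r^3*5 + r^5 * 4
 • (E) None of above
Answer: A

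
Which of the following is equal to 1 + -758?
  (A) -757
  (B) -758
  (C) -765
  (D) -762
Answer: A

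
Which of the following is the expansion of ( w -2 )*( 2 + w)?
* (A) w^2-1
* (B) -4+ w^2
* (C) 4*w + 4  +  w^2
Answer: B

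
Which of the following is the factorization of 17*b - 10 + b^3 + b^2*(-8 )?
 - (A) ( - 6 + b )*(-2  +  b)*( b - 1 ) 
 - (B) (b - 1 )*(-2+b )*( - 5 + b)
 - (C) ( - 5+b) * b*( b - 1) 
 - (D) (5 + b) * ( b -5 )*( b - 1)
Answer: B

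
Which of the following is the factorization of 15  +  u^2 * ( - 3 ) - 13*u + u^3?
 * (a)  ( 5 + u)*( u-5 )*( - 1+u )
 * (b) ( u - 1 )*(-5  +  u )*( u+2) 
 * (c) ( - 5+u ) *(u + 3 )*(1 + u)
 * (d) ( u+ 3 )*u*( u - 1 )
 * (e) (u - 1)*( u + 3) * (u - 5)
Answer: e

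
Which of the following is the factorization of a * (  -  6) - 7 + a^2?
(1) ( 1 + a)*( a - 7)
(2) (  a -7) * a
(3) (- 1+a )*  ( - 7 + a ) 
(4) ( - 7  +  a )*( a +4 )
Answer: 1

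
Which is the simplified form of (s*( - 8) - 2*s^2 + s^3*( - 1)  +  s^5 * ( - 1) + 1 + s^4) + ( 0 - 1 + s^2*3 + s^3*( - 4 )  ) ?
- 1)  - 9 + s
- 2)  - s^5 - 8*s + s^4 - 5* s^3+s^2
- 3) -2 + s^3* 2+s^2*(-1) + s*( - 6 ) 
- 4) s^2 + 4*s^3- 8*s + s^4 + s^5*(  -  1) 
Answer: 2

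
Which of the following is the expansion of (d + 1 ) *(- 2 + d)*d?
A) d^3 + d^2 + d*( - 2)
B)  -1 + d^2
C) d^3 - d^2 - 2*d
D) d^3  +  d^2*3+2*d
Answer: C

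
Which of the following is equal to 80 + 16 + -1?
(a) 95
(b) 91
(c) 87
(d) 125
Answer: a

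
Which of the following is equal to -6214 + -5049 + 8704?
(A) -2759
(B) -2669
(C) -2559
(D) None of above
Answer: C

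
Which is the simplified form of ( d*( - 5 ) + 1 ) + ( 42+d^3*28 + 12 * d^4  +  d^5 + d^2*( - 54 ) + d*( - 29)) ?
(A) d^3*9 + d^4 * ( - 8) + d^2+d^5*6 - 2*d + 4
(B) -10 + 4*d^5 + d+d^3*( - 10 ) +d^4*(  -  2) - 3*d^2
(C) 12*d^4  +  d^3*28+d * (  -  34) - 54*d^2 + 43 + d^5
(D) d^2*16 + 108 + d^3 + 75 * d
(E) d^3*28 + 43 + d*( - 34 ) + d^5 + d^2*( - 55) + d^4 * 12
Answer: C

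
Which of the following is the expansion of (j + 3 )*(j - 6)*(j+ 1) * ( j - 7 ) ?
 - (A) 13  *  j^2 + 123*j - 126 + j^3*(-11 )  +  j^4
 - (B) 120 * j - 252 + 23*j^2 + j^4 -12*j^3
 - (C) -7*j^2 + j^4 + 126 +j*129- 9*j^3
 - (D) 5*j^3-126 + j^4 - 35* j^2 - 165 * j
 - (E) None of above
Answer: C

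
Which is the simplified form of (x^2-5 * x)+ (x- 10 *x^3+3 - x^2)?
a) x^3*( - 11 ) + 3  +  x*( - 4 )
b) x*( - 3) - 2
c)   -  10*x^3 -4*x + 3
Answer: c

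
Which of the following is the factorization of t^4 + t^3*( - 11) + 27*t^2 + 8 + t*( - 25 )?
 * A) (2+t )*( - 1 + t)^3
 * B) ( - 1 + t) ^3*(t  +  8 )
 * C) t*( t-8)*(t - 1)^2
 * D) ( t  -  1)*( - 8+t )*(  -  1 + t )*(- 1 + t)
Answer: D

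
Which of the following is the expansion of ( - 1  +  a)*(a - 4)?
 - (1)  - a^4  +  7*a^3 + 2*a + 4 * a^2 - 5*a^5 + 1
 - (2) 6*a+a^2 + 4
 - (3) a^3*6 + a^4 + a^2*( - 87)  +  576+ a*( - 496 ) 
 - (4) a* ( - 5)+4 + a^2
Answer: 4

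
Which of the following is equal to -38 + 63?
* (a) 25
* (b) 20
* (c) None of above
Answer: a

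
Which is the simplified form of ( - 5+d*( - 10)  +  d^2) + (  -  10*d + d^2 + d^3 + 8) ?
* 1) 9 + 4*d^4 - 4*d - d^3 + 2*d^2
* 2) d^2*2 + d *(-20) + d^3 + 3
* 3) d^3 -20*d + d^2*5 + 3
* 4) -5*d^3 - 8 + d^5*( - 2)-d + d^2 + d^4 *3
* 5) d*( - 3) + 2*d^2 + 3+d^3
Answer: 2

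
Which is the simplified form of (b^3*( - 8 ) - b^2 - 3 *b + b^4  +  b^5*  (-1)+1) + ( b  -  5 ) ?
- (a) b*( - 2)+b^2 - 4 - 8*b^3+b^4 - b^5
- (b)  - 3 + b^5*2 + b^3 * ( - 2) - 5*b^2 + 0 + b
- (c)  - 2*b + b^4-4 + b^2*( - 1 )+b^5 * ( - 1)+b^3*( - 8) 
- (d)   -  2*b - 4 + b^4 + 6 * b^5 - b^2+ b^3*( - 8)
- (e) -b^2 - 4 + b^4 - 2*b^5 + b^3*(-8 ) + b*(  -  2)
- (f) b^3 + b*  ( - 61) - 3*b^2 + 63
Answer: c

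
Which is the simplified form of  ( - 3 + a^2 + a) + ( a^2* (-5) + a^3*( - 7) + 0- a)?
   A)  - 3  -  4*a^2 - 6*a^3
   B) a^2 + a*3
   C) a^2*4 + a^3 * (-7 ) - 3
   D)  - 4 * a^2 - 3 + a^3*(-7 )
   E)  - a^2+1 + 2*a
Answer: D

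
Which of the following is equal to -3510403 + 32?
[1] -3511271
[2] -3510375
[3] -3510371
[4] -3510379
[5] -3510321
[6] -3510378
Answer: 3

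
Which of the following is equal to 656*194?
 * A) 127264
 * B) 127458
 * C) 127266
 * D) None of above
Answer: A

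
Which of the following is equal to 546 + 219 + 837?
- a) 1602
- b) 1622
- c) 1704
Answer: a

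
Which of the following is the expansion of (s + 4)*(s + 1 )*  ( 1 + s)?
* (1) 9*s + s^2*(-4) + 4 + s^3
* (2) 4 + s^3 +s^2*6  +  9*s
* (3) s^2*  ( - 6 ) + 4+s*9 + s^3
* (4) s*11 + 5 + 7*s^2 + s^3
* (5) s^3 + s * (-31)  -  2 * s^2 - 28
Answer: 2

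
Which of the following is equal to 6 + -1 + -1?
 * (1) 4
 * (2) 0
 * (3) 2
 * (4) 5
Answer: 1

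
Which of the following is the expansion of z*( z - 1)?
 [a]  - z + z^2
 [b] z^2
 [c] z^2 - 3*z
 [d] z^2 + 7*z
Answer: a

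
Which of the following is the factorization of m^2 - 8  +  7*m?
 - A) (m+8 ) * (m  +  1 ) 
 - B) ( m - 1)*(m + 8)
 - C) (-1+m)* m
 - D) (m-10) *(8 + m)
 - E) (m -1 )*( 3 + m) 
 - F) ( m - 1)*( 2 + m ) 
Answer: B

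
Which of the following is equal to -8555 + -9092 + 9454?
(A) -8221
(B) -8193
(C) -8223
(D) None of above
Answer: B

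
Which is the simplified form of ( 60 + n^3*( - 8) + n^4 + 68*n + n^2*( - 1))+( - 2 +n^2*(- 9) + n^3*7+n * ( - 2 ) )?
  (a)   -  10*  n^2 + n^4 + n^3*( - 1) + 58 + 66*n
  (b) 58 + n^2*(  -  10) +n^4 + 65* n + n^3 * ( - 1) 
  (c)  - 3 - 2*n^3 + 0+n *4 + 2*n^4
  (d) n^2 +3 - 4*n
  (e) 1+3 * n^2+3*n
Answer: a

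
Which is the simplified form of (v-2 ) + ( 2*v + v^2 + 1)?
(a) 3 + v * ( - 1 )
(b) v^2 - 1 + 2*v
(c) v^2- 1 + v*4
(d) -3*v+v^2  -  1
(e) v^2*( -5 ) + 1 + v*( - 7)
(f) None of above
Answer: f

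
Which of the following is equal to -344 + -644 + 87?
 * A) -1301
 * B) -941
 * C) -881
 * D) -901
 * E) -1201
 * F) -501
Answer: D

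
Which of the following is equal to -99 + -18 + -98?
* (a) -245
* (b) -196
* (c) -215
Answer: c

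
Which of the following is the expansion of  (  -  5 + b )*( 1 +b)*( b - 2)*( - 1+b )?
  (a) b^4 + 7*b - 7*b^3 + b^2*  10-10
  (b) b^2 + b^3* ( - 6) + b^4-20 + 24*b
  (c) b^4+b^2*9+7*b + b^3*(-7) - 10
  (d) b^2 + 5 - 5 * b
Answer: c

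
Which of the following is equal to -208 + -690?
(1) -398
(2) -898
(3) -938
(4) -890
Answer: 2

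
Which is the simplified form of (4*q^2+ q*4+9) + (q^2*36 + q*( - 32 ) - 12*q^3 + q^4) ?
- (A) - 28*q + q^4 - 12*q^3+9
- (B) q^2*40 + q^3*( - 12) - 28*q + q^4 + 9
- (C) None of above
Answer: B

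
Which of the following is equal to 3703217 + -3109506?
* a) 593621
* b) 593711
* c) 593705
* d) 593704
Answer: b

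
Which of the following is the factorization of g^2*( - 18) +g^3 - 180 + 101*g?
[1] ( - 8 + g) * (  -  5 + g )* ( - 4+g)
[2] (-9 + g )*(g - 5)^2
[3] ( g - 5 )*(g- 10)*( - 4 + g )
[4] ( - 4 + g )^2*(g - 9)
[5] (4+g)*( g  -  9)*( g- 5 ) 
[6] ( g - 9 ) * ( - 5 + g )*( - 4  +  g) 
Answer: 6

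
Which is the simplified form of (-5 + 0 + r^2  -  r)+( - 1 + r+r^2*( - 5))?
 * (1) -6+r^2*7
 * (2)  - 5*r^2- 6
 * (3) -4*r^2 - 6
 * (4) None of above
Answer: 3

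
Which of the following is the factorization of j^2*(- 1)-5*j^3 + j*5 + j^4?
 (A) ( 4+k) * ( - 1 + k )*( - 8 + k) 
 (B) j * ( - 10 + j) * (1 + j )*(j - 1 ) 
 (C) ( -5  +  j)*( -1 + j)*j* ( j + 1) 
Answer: C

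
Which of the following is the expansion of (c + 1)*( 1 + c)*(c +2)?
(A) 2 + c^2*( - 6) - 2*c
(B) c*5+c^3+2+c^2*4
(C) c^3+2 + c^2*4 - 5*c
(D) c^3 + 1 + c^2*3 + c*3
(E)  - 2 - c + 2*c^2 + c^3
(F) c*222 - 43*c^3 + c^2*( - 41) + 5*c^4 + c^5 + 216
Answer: B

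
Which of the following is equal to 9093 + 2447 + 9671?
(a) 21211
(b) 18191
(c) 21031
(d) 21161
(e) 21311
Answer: a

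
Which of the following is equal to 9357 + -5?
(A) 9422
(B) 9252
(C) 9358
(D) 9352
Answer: D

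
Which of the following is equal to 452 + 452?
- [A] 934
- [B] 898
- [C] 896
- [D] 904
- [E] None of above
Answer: D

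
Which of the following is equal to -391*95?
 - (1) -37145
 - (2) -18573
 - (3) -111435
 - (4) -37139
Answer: 1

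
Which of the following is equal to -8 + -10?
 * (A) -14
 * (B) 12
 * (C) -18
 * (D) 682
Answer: C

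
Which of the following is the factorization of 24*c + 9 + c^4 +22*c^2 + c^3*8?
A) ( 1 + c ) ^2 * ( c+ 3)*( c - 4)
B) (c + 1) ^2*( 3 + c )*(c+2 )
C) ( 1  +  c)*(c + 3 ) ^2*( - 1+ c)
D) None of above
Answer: D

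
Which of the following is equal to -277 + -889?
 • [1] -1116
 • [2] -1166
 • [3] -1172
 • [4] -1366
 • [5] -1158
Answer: 2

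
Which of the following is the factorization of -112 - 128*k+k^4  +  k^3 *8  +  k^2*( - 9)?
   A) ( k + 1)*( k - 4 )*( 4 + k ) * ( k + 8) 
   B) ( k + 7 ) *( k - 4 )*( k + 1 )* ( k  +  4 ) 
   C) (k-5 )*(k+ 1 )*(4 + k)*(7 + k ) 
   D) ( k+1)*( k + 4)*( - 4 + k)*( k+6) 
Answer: B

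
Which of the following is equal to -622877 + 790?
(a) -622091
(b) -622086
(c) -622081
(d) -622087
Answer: d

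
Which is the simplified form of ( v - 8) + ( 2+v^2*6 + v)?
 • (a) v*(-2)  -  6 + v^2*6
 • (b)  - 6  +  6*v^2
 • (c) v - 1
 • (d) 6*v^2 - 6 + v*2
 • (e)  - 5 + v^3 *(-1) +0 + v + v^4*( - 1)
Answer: d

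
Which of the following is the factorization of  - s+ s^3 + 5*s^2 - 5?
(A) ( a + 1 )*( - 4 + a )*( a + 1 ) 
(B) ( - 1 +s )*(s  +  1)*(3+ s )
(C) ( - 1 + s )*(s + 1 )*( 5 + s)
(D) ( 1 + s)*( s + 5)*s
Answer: C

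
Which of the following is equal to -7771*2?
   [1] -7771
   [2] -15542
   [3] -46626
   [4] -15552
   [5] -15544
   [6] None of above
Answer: 2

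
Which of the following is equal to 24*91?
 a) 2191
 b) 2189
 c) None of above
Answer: c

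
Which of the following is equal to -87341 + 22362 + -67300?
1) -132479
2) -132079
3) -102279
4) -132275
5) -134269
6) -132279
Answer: 6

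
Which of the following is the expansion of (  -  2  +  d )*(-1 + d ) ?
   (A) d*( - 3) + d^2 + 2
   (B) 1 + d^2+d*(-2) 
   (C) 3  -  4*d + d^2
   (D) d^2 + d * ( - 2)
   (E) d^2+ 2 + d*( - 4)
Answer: A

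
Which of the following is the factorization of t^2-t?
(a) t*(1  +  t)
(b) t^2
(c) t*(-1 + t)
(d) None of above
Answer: c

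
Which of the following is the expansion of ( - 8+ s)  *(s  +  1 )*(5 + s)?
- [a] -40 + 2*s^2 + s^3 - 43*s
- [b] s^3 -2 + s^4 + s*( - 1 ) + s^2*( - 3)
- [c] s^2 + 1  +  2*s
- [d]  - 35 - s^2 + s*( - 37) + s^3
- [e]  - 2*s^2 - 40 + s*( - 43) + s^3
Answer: e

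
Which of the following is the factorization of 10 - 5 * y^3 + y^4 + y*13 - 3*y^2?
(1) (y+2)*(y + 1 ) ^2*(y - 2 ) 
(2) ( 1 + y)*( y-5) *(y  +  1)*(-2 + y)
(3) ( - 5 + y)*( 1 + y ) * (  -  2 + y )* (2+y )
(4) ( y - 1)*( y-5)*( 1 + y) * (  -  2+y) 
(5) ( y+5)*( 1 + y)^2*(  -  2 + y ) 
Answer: 2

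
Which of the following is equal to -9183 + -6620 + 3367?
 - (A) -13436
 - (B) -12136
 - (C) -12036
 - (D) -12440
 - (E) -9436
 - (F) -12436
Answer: F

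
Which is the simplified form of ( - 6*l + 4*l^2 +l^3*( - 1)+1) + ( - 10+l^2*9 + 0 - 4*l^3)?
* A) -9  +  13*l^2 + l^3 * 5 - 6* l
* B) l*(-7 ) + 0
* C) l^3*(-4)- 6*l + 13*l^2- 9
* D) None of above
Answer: D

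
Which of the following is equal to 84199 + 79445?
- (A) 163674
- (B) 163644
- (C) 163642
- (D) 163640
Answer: B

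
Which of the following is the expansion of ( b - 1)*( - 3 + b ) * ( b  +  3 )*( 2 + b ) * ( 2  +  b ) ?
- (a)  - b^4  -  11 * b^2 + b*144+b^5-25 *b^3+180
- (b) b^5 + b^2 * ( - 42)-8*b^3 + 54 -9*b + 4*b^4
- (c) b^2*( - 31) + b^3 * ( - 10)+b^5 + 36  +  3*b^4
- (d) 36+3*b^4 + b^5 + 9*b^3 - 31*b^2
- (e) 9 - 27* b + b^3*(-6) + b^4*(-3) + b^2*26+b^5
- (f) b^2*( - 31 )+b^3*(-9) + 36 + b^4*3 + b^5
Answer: f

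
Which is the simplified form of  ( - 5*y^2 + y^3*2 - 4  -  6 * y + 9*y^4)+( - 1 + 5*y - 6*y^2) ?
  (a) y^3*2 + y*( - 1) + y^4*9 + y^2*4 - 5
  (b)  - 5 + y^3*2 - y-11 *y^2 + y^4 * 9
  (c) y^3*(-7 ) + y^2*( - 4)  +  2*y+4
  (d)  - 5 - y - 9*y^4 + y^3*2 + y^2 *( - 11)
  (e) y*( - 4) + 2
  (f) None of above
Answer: b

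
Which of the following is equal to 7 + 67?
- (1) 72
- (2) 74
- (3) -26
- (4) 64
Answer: 2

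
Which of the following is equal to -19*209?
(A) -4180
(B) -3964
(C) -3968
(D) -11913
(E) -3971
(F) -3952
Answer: E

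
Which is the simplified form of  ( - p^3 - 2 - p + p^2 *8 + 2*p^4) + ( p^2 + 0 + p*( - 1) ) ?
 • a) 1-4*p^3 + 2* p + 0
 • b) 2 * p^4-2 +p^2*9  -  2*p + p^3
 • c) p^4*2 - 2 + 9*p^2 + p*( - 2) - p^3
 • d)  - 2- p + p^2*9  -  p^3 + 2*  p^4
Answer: c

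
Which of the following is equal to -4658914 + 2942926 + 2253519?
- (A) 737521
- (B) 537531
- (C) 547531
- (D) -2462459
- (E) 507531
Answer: B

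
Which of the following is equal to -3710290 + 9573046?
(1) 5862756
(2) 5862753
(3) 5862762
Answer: 1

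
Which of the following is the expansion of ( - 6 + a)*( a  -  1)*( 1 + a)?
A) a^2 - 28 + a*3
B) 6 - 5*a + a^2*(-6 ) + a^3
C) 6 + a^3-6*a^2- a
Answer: C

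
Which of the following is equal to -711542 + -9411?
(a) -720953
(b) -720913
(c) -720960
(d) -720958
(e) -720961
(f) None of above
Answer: a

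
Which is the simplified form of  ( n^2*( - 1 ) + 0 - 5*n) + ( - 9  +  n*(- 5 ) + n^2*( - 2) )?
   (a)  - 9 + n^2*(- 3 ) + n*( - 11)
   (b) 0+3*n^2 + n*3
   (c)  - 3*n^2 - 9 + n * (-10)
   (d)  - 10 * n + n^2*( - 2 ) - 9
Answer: c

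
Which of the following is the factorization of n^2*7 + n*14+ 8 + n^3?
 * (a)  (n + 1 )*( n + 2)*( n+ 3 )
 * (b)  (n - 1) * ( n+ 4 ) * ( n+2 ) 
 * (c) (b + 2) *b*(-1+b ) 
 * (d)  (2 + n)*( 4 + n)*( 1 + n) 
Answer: d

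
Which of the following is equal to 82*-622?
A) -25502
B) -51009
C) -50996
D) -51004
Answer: D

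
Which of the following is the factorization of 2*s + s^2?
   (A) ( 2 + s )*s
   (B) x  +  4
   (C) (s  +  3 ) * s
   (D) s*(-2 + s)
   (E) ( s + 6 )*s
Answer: A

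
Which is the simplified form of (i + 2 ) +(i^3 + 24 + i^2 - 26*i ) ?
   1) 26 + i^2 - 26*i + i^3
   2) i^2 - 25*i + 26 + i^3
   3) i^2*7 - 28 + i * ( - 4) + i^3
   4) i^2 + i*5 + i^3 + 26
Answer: 2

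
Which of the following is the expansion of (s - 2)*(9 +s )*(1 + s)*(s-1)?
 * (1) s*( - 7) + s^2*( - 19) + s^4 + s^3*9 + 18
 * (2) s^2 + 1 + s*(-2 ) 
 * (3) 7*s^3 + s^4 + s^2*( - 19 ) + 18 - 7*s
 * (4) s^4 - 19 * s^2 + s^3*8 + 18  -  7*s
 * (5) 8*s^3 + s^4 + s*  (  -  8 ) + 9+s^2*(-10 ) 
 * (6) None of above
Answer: 3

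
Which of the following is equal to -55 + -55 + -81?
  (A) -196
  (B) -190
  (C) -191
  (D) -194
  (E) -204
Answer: C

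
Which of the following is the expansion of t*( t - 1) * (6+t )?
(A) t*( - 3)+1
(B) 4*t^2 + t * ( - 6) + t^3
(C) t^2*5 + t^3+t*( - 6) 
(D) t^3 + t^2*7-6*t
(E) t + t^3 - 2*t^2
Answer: C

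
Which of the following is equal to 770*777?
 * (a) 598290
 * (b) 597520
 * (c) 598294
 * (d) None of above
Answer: a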